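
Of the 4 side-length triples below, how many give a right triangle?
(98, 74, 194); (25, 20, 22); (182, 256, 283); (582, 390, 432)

1

(98,74,194): 74+98 ≤ 194, not a triangle
(25,20,22): 20²+22² = 884 > 625 = 25² → acute
(182,256,283): 182²+256² = 98660 > 80089 = 283² → acute
(582,390,432): 390²+432² = 338724 = 582² → right
1 of the 4 is right.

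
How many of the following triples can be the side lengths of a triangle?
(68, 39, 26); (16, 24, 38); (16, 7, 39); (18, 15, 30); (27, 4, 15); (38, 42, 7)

(26,39,68): 26+39 ≤ 68 → not valid
(16,24,38): 16+24 > 38 → valid
(7,16,39): 7+16 ≤ 39 → not valid
(15,18,30): 15+18 > 30 → valid
(4,15,27): 4+15 ≤ 27 → not valid
(7,38,42): 7+38 > 42 → valid
3 of the 6 triples form a triangle.

3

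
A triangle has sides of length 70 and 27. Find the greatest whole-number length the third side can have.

96

The third side must be strictly less than 70 + 27 = 97.
The largest integer below 97 is 96.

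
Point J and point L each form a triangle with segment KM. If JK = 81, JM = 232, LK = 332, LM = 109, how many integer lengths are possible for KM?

89

From triangle JKM: 151 < KM < 313.
From triangle LKM: 223 < KM < 441.
Intersection: 223 < KM < 313, so integers 224 through 312: 89 values.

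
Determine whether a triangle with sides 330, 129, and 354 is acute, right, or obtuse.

acute

Compare the square of the longest side to the sum of squares of the other two: 129² + 330² = 125541 > 125316 = 354².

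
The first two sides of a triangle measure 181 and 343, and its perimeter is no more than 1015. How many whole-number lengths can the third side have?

Triangle inequality: 162 < x < 524. Perimeter ≤ 1015 gives x ≤ 1015 − 181 − 343 = 491.
So 162 < x ≤ 491; integers 163 through 491: 329 values.

329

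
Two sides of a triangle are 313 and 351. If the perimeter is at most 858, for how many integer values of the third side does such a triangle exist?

Triangle inequality: 38 < x < 664. Perimeter ≤ 858 gives x ≤ 858 − 313 − 351 = 194.
So 38 < x ≤ 194; integers 39 through 194: 156 values.

156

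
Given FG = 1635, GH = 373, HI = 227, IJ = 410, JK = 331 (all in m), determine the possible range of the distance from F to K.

294 ≤ FK ≤ 2976 m

The maximum is all hops collinear in one direction: 1635 + 373 + 227 + 410 + 331 = 2976.
The longest hop is 1635; the others sum to 1341. Folding the others back against it leaves at least 1635 − 1341 = 294.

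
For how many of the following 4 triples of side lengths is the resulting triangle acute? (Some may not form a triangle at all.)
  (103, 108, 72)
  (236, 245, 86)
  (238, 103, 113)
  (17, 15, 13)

3

(103,108,72): 72²+103² = 15793 > 11664 = 108² → acute
(236,245,86): 86²+236² = 63092 > 60025 = 245² → acute
(238,103,113): 103+113 ≤ 238, not a triangle
(17,15,13): 13²+15² = 394 > 289 = 17² → acute
3 of the 4 are acute.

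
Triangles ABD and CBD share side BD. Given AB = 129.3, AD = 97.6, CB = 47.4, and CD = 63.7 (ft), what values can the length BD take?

31.7 < BD < 111.1

From triangle ABD: |129.3 − 97.6| < BD < 129.3 + 97.6, i.e. 31.7 < BD < 226.9.
From triangle CBD: 16.3 < BD < 111.1.
Both must hold, so BD lies in the intersection.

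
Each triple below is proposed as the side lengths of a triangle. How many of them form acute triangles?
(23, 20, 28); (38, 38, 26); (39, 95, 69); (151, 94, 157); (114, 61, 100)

4

(23,20,28): 20²+23² = 929 > 784 = 28² → acute
(38,38,26): 26²+38² = 2120 > 1444 = 38² → acute
(39,95,69): 39²+69² = 6282 < 9025 = 95² → obtuse
(151,94,157): 94²+151² = 31637 > 24649 = 157² → acute
(114,61,100): 61²+100² = 13721 > 12996 = 114² → acute
4 of the 5 are acute.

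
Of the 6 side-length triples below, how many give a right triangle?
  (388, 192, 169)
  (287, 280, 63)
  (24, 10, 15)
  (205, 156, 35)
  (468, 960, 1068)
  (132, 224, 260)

(388,192,169): 169+192 ≤ 388, not a triangle
(287,280,63): 63²+280² = 82369 = 287² → right
(24,10,15): 10²+15² = 325 < 576 = 24² → obtuse
(205,156,35): 35+156 ≤ 205, not a triangle
(468,960,1068): 468²+960² = 1140624 = 1068² → right
(132,224,260): 132²+224² = 67600 = 260² → right
3 of the 6 are right.

3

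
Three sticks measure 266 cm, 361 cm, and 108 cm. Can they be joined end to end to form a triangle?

Yes

The longest side is 361, and the other two sum to 374.
Since 374 > 361, the triangle inequality holds.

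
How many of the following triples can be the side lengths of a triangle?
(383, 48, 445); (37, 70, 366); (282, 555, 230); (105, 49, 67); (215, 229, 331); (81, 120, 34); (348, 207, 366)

3

(48,383,445): 48+383 ≤ 445 → not valid
(37,70,366): 37+70 ≤ 366 → not valid
(230,282,555): 230+282 ≤ 555 → not valid
(49,67,105): 49+67 > 105 → valid
(215,229,331): 215+229 > 331 → valid
(34,81,120): 34+81 ≤ 120 → not valid
(207,348,366): 207+348 > 366 → valid
3 of the 7 triples form a triangle.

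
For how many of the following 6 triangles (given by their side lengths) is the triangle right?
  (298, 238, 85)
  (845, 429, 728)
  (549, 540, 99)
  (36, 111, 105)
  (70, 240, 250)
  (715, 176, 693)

(298,238,85): 85²+238² = 63869 < 88804 = 298² → obtuse
(845,429,728): 429²+728² = 714025 = 845² → right
(549,540,99): 99²+540² = 301401 = 549² → right
(36,111,105): 36²+105² = 12321 = 111² → right
(70,240,250): 70²+240² = 62500 = 250² → right
(715,176,693): 176²+693² = 511225 = 715² → right
5 of the 6 are right.

5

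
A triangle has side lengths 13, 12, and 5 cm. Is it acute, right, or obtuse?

right

Compare the square of the longest side to the sum of squares of the other two: 5² + 12² = 169 = 13².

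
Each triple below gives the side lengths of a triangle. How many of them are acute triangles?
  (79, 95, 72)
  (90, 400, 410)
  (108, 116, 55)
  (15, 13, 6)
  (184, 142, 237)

2

(79,95,72): 72²+79² = 11425 > 9025 = 95² → acute
(90,400,410): 90²+400² = 168100 = 410² → right
(108,116,55): 55²+108² = 14689 > 13456 = 116² → acute
(15,13,6): 6²+13² = 205 < 225 = 15² → obtuse
(184,142,237): 142²+184² = 54020 < 56169 = 237² → obtuse
2 of the 5 are acute.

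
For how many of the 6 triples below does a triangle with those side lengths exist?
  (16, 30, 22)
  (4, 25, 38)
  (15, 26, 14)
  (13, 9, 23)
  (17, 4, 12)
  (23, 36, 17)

3

(16,22,30): 16+22 > 30 → valid
(4,25,38): 4+25 ≤ 38 → not valid
(14,15,26): 14+15 > 26 → valid
(9,13,23): 9+13 ≤ 23 → not valid
(4,12,17): 4+12 ≤ 17 → not valid
(17,23,36): 17+23 > 36 → valid
3 of the 6 triples form a triangle.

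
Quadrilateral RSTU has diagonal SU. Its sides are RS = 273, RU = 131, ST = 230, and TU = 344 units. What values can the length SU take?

From triangle RSU: |273 − 131| < SU < 273 + 131, i.e. 142 < SU < 404.
From triangle TSU: 114 < SU < 574.
Both must hold, so SU lies in the intersection.

142 < SU < 404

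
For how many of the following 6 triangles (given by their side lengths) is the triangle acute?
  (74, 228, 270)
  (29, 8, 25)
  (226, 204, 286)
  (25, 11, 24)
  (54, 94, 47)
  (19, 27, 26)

3

(74,228,270): 74²+228² = 57460 < 72900 = 270² → obtuse
(29,8,25): 8²+25² = 689 < 841 = 29² → obtuse
(226,204,286): 204²+226² = 92692 > 81796 = 286² → acute
(25,11,24): 11²+24² = 697 > 625 = 25² → acute
(54,94,47): 47²+54² = 5125 < 8836 = 94² → obtuse
(19,27,26): 19²+26² = 1037 > 729 = 27² → acute
3 of the 6 are acute.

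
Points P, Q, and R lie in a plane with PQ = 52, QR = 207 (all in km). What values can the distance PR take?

155 ≤ PR ≤ 259 km

By the triangle inequality, |52 − 207| ≤ PR ≤ 52 + 207.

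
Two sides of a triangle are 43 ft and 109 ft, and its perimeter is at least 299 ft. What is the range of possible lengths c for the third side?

147 ≤ c < 152 ft

Triangle inequality alone gives 66 < c < 152.
The perimeter condition gives c ≥ 299 − 43 − 109 = 147.
Intersecting the two: 147 ≤ c < 152.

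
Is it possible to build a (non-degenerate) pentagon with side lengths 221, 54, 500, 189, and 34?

For a pentagon, each side must be shorter than the sum of the others.
Here the longest side is 500, but the remaining 4 sides sum to only 498.

No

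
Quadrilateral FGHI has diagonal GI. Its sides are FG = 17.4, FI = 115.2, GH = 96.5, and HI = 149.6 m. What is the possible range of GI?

97.8 < GI < 132.6

From triangle FGI: |17.4 − 115.2| < GI < 17.4 + 115.2, i.e. 97.8 < GI < 132.6.
From triangle HGI: 53.1 < GI < 246.1.
Both must hold, so GI lies in the intersection.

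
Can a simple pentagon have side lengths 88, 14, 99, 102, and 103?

A pentagon exists iff every side is shorter than the sum of the others — equivalently, the longest side is less than the sum of the rest.
Longest side 103 < 303 (sum of the remaining 4), so yes.

Yes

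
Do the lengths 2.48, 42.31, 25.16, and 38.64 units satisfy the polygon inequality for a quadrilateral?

Yes

A quadrilateral exists iff every side is shorter than the sum of the others — equivalently, the longest side is less than the sum of the rest.
Longest side 42.31 < 66.28 (sum of the remaining 3), so yes.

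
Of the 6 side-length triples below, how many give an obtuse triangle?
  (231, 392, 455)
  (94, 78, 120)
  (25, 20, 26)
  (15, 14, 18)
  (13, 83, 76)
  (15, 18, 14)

1

(231,392,455): 231²+392² = 207025 = 455² → right
(94,78,120): 78²+94² = 14920 > 14400 = 120² → acute
(25,20,26): 20²+25² = 1025 > 676 = 26² → acute
(15,14,18): 14²+15² = 421 > 324 = 18² → acute
(13,83,76): 13²+76² = 5945 < 6889 = 83² → obtuse
(15,18,14): 14²+15² = 421 > 324 = 18² → acute
1 of the 6 is obtuse.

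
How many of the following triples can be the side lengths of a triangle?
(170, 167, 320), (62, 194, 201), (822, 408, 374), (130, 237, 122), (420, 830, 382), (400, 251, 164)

4

(167,170,320): 167+170 > 320 → valid
(62,194,201): 62+194 > 201 → valid
(374,408,822): 374+408 ≤ 822 → not valid
(122,130,237): 122+130 > 237 → valid
(382,420,830): 382+420 ≤ 830 → not valid
(164,251,400): 164+251 > 400 → valid
4 of the 6 triples form a triangle.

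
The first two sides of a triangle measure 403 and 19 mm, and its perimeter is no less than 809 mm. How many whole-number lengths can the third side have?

35

Triangle inequality: 384 < x < 422. Perimeter ≥ 809 gives x ≥ 809 − 403 − 19 = 387.
So 387 ≤ x < 422; integers 387 through 421: 35 values.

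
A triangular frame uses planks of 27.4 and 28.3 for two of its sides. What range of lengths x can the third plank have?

0.9 < x < 55.7

By the triangle inequality, x must be less than 27.4 + 28.3 = 55.7 and greater than |27.4 − 28.3| = 0.9.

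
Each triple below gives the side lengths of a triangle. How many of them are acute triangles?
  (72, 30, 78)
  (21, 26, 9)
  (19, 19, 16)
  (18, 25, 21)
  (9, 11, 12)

(72,30,78): 30²+72² = 6084 = 78² → right
(21,26,9): 9²+21² = 522 < 676 = 26² → obtuse
(19,19,16): 16²+19² = 617 > 361 = 19² → acute
(18,25,21): 18²+21² = 765 > 625 = 25² → acute
(9,11,12): 9²+11² = 202 > 144 = 12² → acute
3 of the 5 are acute.

3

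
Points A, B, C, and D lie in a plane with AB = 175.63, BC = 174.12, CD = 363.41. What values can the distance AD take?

13.66 ≤ AD ≤ 713.16

The maximum is all hops collinear in one direction: 175.63 + 174.12 + 363.41 = 713.16.
The longest hop is 363.41; the others sum to 349.75. Folding the others back against it leaves at least 363.41 − 349.75 = 13.66.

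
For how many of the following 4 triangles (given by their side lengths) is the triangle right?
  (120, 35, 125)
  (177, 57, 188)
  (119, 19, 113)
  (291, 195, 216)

2

(120,35,125): 35²+120² = 15625 = 125² → right
(177,57,188): 57²+177² = 34578 < 35344 = 188² → obtuse
(119,19,113): 19²+113² = 13130 < 14161 = 119² → obtuse
(291,195,216): 195²+216² = 84681 = 291² → right
2 of the 4 are right.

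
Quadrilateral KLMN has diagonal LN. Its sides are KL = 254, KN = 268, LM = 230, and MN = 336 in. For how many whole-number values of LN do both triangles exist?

From triangle KLN: 14 < LN < 522.
From triangle MLN: 106 < LN < 566.
Intersection: 106 < LN < 522, so integers 107 through 521: 415 values.

415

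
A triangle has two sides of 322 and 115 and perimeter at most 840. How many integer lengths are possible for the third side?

196

Triangle inequality: 207 < x < 437. Perimeter ≤ 840 gives x ≤ 840 − 322 − 115 = 403.
So 207 < x ≤ 403; integers 208 through 403: 196 values.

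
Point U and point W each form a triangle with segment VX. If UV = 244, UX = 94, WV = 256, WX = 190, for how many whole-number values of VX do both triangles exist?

From triangle UVX: 150 < VX < 338.
From triangle WVX: 66 < VX < 446.
Intersection: 150 < VX < 338, so integers 151 through 337: 187 values.

187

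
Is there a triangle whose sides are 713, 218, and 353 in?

No

The longest side is 713, but the other two sum to only 571.
571 < 713, so the triangle inequality fails.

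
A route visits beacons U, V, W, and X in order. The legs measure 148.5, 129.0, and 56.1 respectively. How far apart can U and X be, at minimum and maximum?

The maximum is all hops collinear in one direction: 148.5 + 129.0 + 56.1 = 333.6.
The longest hop is 148.5; the others sum to 185.1. Since 148.5 ≤ 185.1, the path can fold back on itself completely, so the minimum distance is 0.

0 ≤ UX ≤ 333.6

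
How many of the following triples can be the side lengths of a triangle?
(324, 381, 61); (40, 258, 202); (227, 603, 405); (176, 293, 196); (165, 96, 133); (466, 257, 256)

(61,324,381): 61+324 > 381 → valid
(40,202,258): 40+202 ≤ 258 → not valid
(227,405,603): 227+405 > 603 → valid
(176,196,293): 176+196 > 293 → valid
(96,133,165): 96+133 > 165 → valid
(256,257,466): 256+257 > 466 → valid
5 of the 6 triples form a triangle.

5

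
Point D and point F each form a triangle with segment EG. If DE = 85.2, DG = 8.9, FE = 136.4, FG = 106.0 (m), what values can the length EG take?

From triangle DEG: |85.2 − 8.9| < EG < 85.2 + 8.9, i.e. 76.3 < EG < 94.1.
From triangle FEG: 30.4 < EG < 242.4.
Both must hold, so EG lies in the intersection.

76.3 < EG < 94.1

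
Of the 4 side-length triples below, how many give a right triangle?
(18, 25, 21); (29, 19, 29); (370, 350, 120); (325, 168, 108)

1

(18,25,21): 18²+21² = 765 > 625 = 25² → acute
(29,19,29): 19²+29² = 1202 > 841 = 29² → acute
(370,350,120): 120²+350² = 136900 = 370² → right
(325,168,108): 108+168 ≤ 325, not a triangle
1 of the 4 is right.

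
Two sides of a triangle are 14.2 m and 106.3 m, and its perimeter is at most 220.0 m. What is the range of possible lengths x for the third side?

92.1 < x ≤ 99.5

Triangle inequality alone gives 92.1 < x < 120.5.
The perimeter condition gives x ≤ 220.0 − 14.2 − 106.3 = 99.5.
Intersecting the two: 92.1 < x ≤ 99.5.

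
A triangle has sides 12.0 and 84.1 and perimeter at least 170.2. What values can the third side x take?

Triangle inequality alone gives 72.1 < x < 96.1.
The perimeter condition gives x ≥ 170.2 − 12.0 − 84.1 = 74.1.
Intersecting the two: 74.1 ≤ x < 96.1.

74.1 ≤ x < 96.1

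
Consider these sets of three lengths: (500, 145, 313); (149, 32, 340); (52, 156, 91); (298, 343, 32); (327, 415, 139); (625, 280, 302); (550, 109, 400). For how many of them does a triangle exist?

(145,313,500): 145+313 ≤ 500 → not valid
(32,149,340): 32+149 ≤ 340 → not valid
(52,91,156): 52+91 ≤ 156 → not valid
(32,298,343): 32+298 ≤ 343 → not valid
(139,327,415): 139+327 > 415 → valid
(280,302,625): 280+302 ≤ 625 → not valid
(109,400,550): 109+400 ≤ 550 → not valid
1 of the 7 triples forms a triangle.

1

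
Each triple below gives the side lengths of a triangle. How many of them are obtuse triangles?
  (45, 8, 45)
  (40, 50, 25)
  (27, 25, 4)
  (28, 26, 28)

(45,8,45): 8²+45² = 2089 > 2025 = 45² → acute
(40,50,25): 25²+40² = 2225 < 2500 = 50² → obtuse
(27,25,4): 4²+25² = 641 < 729 = 27² → obtuse
(28,26,28): 26²+28² = 1460 > 784 = 28² → acute
2 of the 4 are obtuse.

2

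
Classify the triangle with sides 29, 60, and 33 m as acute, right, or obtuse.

obtuse

Compare the square of the longest side to the sum of squares of the other two: 29² + 33² = 1930 < 3600 = 60².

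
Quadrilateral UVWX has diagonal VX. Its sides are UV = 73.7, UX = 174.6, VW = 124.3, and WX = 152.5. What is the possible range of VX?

From triangle UVX: |73.7 − 174.6| < VX < 73.7 + 174.6, i.e. 100.9 < VX < 248.3.
From triangle WVX: 28.2 < VX < 276.8.
Both must hold, so VX lies in the intersection.

100.9 < VX < 248.3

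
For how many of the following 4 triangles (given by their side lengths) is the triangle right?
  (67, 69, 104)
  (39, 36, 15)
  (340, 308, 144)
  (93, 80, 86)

(67,69,104): 67²+69² = 9250 < 10816 = 104² → obtuse
(39,36,15): 15²+36² = 1521 = 39² → right
(340,308,144): 144²+308² = 115600 = 340² → right
(93,80,86): 80²+86² = 13796 > 8649 = 93² → acute
2 of the 4 are right.

2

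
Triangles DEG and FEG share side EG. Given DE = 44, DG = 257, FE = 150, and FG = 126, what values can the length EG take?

213 < EG < 276

From triangle DEG: |44 − 257| < EG < 44 + 257, i.e. 213 < EG < 301.
From triangle FEG: 24 < EG < 276.
Both must hold, so EG lies in the intersection.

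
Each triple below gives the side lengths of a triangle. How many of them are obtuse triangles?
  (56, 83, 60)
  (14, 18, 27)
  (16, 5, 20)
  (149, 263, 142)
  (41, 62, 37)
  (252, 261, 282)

5

(56,83,60): 56²+60² = 6736 < 6889 = 83² → obtuse
(14,18,27): 14²+18² = 520 < 729 = 27² → obtuse
(16,5,20): 5²+16² = 281 < 400 = 20² → obtuse
(149,263,142): 142²+149² = 42365 < 69169 = 263² → obtuse
(41,62,37): 37²+41² = 3050 < 3844 = 62² → obtuse
(252,261,282): 252²+261² = 131625 > 79524 = 282² → acute
5 of the 6 are obtuse.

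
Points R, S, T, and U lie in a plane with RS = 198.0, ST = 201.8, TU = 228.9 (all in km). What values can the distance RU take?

The maximum is all hops collinear in one direction: 198.0 + 201.8 + 228.9 = 628.7.
The longest hop is 228.9; the others sum to 399.8. Since 228.9 ≤ 399.8, the path can fold back on itself completely, so the minimum distance is 0.

0 ≤ RU ≤ 628.7 km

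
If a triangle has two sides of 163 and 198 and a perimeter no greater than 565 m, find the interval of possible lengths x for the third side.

Triangle inequality alone gives 35 < x < 361.
The perimeter condition gives x ≤ 565 − 163 − 198 = 204.
Intersecting the two: 35 < x ≤ 204.

35 < x ≤ 204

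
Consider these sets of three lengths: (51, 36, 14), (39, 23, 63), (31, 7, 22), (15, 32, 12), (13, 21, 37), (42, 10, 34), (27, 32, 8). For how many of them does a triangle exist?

(14,36,51): 14+36 ≤ 51 → not valid
(23,39,63): 23+39 ≤ 63 → not valid
(7,22,31): 7+22 ≤ 31 → not valid
(12,15,32): 12+15 ≤ 32 → not valid
(13,21,37): 13+21 ≤ 37 → not valid
(10,34,42): 10+34 > 42 → valid
(8,27,32): 8+27 > 32 → valid
2 of the 7 triples form a triangle.

2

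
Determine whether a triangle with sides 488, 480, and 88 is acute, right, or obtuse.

Compare the square of the longest side to the sum of squares of the other two: 88² + 480² = 238144 = 488².

right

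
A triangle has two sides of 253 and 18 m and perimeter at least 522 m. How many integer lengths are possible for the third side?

Triangle inequality: 235 < x < 271. Perimeter ≥ 522 gives x ≥ 522 − 253 − 18 = 251.
So 251 ≤ x < 271; integers 251 through 270: 20 values.

20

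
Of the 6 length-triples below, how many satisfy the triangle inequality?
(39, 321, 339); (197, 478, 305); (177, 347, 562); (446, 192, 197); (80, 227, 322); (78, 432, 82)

(39,321,339): 39+321 > 339 → valid
(197,305,478): 197+305 > 478 → valid
(177,347,562): 177+347 ≤ 562 → not valid
(192,197,446): 192+197 ≤ 446 → not valid
(80,227,322): 80+227 ≤ 322 → not valid
(78,82,432): 78+82 ≤ 432 → not valid
2 of the 6 triples form a triangle.

2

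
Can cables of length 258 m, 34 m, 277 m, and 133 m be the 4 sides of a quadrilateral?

A quadrilateral exists iff every side is shorter than the sum of the others — equivalently, the longest side is less than the sum of the rest.
Longest side 277 < 425 (sum of the remaining 3), so yes.

Yes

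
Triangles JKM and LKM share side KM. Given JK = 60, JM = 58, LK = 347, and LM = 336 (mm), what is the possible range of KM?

From triangle JKM: |60 − 58| < KM < 60 + 58, i.e. 2 < KM < 118.
From triangle LKM: 11 < KM < 683.
Both must hold, so KM lies in the intersection.

11 < KM < 118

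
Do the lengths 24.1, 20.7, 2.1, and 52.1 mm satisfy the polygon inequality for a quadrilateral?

No

For a quadrilateral, each side must be shorter than the sum of the others.
Here the longest side is 52.1, but the remaining 3 sides sum to only 46.9.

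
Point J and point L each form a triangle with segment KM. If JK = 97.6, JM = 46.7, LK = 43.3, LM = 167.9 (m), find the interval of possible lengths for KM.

124.6 < KM < 144.3

From triangle JKM: |97.6 − 46.7| < KM < 97.6 + 46.7, i.e. 50.9 < KM < 144.3.
From triangle LKM: 124.6 < KM < 211.2.
Both must hold, so KM lies in the intersection.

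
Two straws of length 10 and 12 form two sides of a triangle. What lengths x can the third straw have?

2 < x < 22

By the triangle inequality, x must be less than 10 + 12 = 22 and greater than |10 − 12| = 2.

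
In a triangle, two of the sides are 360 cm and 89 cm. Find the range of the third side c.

By the triangle inequality, c must be less than 360 + 89 = 449 and greater than |360 − 89| = 271.

271 < c < 449 (cm)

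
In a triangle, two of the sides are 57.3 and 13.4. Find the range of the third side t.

43.9 < t < 70.7

By the triangle inequality, t must be less than 57.3 + 13.4 = 70.7 and greater than |57.3 − 13.4| = 43.9.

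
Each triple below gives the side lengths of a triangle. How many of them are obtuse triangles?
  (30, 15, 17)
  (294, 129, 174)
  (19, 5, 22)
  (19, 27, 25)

(30,15,17): 15²+17² = 514 < 900 = 30² → obtuse
(294,129,174): 129²+174² = 46917 < 86436 = 294² → obtuse
(19,5,22): 5²+19² = 386 < 484 = 22² → obtuse
(19,27,25): 19²+25² = 986 > 729 = 27² → acute
3 of the 4 are obtuse.

3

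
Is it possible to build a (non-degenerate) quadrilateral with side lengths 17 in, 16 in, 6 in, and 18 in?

A quadrilateral exists iff every side is shorter than the sum of the others — equivalently, the longest side is less than the sum of the rest.
Longest side 18 < 39 (sum of the remaining 3), so yes.

Yes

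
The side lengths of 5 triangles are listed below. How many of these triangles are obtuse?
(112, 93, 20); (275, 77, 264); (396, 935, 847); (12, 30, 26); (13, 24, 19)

3

(112,93,20): 20²+93² = 9049 < 12544 = 112² → obtuse
(275,77,264): 77²+264² = 75625 = 275² → right
(396,935,847): 396²+847² = 874225 = 935² → right
(12,30,26): 12²+26² = 820 < 900 = 30² → obtuse
(13,24,19): 13²+19² = 530 < 576 = 24² → obtuse
3 of the 5 are obtuse.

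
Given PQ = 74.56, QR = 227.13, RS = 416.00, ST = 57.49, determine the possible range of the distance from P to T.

The maximum is all hops collinear in one direction: 74.56 + 227.13 + 416.00 + 57.49 = 775.18.
The longest hop is 416.00; the others sum to 359.18. Folding the others back against it leaves at least 416.00 − 359.18 = 56.82.

56.82 ≤ PT ≤ 775.18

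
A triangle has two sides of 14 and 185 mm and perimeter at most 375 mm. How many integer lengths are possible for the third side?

5

Triangle inequality: 171 < x < 199. Perimeter ≤ 375 gives x ≤ 375 − 14 − 185 = 176.
So 171 < x ≤ 176; integers 172 through 176: 5 values.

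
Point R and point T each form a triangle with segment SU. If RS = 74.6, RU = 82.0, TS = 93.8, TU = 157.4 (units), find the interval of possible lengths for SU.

From triangle RSU: |74.6 − 82.0| < SU < 74.6 + 82.0, i.e. 7.4 < SU < 156.6.
From triangle TSU: 63.6 < SU < 251.2.
Both must hold, so SU lies in the intersection.

63.6 < SU < 156.6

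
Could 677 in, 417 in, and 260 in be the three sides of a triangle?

No

The two shorter sides sum to 677, exactly equal to the longest side 677.
That gives only a degenerate (flat) triangle — the inequality must be strict.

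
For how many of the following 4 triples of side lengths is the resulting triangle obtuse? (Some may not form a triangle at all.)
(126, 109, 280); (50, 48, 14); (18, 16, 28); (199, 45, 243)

(126,109,280): 109+126 ≤ 280, not a triangle
(50,48,14): 14²+48² = 2500 = 50² → right
(18,16,28): 16²+18² = 580 < 784 = 28² → obtuse
(199,45,243): 45²+199² = 41626 < 59049 = 243² → obtuse
2 of the 4 are obtuse.

2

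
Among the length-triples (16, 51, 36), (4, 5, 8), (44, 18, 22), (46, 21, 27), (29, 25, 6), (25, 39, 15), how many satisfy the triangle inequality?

(16,36,51): 16+36 > 51 → valid
(4,5,8): 4+5 > 8 → valid
(18,22,44): 18+22 ≤ 44 → not valid
(21,27,46): 21+27 > 46 → valid
(6,25,29): 6+25 > 29 → valid
(15,25,39): 15+25 > 39 → valid
5 of the 6 triples form a triangle.

5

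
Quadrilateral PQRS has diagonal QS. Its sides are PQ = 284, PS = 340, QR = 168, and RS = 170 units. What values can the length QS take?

56 < QS < 338

From triangle PQS: |284 − 340| < QS < 284 + 340, i.e. 56 < QS < 624.
From triangle RQS: 2 < QS < 338.
Both must hold, so QS lies in the intersection.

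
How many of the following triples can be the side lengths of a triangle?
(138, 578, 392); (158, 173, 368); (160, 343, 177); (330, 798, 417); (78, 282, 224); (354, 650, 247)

(138,392,578): 138+392 ≤ 578 → not valid
(158,173,368): 158+173 ≤ 368 → not valid
(160,177,343): 160+177 ≤ 343 → not valid
(330,417,798): 330+417 ≤ 798 → not valid
(78,224,282): 78+224 > 282 → valid
(247,354,650): 247+354 ≤ 650 → not valid
1 of the 6 triples forms a triangle.

1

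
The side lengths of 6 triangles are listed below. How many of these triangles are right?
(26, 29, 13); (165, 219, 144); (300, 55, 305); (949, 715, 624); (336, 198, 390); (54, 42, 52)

4

(26,29,13): 13²+26² = 845 > 841 = 29² → acute
(165,219,144): 144²+165² = 47961 = 219² → right
(300,55,305): 55²+300² = 93025 = 305² → right
(949,715,624): 624²+715² = 900601 = 949² → right
(336,198,390): 198²+336² = 152100 = 390² → right
(54,42,52): 42²+52² = 4468 > 2916 = 54² → acute
4 of the 6 are right.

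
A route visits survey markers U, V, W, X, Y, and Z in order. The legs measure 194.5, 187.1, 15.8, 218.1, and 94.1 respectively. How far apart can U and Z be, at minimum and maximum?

0 ≤ UZ ≤ 709.6

The maximum is all hops collinear in one direction: 194.5 + 187.1 + 15.8 + 218.1 + 94.1 = 709.6.
The longest hop is 218.1; the others sum to 491.5. Since 218.1 ≤ 491.5, the path can fold back on itself completely, so the minimum distance is 0.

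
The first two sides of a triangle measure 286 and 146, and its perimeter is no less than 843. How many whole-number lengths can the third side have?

Triangle inequality: 140 < x < 432. Perimeter ≥ 843 gives x ≥ 843 − 286 − 146 = 411.
So 411 ≤ x < 432; integers 411 through 431: 21 values.

21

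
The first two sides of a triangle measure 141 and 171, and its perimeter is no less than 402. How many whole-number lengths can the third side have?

222

Triangle inequality: 30 < x < 312. Perimeter ≥ 402 gives x ≥ 402 − 141 − 171 = 90.
So 90 ≤ x < 312; integers 90 through 311: 222 values.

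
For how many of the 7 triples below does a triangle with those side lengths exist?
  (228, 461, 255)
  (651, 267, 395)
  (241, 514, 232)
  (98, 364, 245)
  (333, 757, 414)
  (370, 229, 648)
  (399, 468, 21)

(228,255,461): 228+255 > 461 → valid
(267,395,651): 267+395 > 651 → valid
(232,241,514): 232+241 ≤ 514 → not valid
(98,245,364): 98+245 ≤ 364 → not valid
(333,414,757): 333+414 ≤ 757 → not valid
(229,370,648): 229+370 ≤ 648 → not valid
(21,399,468): 21+399 ≤ 468 → not valid
2 of the 7 triples form a triangle.

2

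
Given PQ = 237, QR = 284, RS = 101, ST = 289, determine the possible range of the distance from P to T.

0 ≤ PT ≤ 911

The maximum is all hops collinear in one direction: 237 + 284 + 101 + 289 = 911.
The longest hop is 289; the others sum to 622. Since 289 ≤ 622, the path can fold back on itself completely, so the minimum distance is 0.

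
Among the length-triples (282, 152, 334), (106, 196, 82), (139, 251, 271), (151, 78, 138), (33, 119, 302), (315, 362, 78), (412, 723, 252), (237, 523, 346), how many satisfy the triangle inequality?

(152,282,334): 152+282 > 334 → valid
(82,106,196): 82+106 ≤ 196 → not valid
(139,251,271): 139+251 > 271 → valid
(78,138,151): 78+138 > 151 → valid
(33,119,302): 33+119 ≤ 302 → not valid
(78,315,362): 78+315 > 362 → valid
(252,412,723): 252+412 ≤ 723 → not valid
(237,346,523): 237+346 > 523 → valid
5 of the 8 triples form a triangle.

5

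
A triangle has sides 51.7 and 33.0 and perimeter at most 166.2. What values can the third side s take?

18.7 < s ≤ 81.5

Triangle inequality alone gives 18.7 < s < 84.7.
The perimeter condition gives s ≤ 166.2 − 51.7 − 33.0 = 81.5.
Intersecting the two: 18.7 < s ≤ 81.5.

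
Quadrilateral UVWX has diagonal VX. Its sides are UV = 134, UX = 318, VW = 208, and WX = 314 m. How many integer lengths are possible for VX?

267

From triangle UVX: 184 < VX < 452.
From triangle WVX: 106 < VX < 522.
Intersection: 184 < VX < 452, so integers 185 through 451: 267 values.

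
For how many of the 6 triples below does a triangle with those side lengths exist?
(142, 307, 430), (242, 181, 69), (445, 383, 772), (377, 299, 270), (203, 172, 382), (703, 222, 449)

(142,307,430): 142+307 > 430 → valid
(69,181,242): 69+181 > 242 → valid
(383,445,772): 383+445 > 772 → valid
(270,299,377): 270+299 > 377 → valid
(172,203,382): 172+203 ≤ 382 → not valid
(222,449,703): 222+449 ≤ 703 → not valid
4 of the 6 triples form a triangle.

4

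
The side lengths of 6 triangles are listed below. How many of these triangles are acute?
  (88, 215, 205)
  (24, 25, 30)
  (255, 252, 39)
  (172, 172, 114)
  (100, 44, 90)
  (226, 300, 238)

5

(88,215,205): 88²+205² = 49769 > 46225 = 215² → acute
(24,25,30): 24²+25² = 1201 > 900 = 30² → acute
(255,252,39): 39²+252² = 65025 = 255² → right
(172,172,114): 114²+172² = 42580 > 29584 = 172² → acute
(100,44,90): 44²+90² = 10036 > 10000 = 100² → acute
(226,300,238): 226²+238² = 107720 > 90000 = 300² → acute
5 of the 6 are acute.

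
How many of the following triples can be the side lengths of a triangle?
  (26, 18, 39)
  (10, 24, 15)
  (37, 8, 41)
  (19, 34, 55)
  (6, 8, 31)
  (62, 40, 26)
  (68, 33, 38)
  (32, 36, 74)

(18,26,39): 18+26 > 39 → valid
(10,15,24): 10+15 > 24 → valid
(8,37,41): 8+37 > 41 → valid
(19,34,55): 19+34 ≤ 55 → not valid
(6,8,31): 6+8 ≤ 31 → not valid
(26,40,62): 26+40 > 62 → valid
(33,38,68): 33+38 > 68 → valid
(32,36,74): 32+36 ≤ 74 → not valid
5 of the 8 triples form a triangle.

5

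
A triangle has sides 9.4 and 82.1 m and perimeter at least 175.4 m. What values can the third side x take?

83.9 ≤ x < 91.5 m

Triangle inequality alone gives 72.7 < x < 91.5.
The perimeter condition gives x ≥ 175.4 − 9.4 − 82.1 = 83.9.
Intersecting the two: 83.9 ≤ x < 91.5.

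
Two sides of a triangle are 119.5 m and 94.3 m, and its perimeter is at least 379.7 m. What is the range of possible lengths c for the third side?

165.9 ≤ c < 213.8

Triangle inequality alone gives 25.2 < c < 213.8.
The perimeter condition gives c ≥ 379.7 − 119.5 − 94.3 = 165.9.
Intersecting the two: 165.9 ≤ c < 213.8.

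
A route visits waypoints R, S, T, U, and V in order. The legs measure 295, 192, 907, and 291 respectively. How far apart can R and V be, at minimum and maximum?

129 ≤ RV ≤ 1685

The maximum is all hops collinear in one direction: 295 + 192 + 907 + 291 = 1685.
The longest hop is 907; the others sum to 778. Folding the others back against it leaves at least 907 − 778 = 129.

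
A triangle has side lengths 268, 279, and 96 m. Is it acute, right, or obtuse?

acute

Compare the square of the longest side to the sum of squares of the other two: 96² + 268² = 81040 > 77841 = 279².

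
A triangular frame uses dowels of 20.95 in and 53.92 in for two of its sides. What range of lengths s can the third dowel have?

By the triangle inequality, s must be less than 20.95 + 53.92 = 74.87 and greater than |20.95 − 53.92| = 32.97.

32.97 < s < 74.87 (in)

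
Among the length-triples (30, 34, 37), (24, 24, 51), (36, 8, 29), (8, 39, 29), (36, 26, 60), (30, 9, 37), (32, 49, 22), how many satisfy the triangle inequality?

5

(30,34,37): 30+34 > 37 → valid
(24,24,51): 24+24 ≤ 51 → not valid
(8,29,36): 8+29 > 36 → valid
(8,29,39): 8+29 ≤ 39 → not valid
(26,36,60): 26+36 > 60 → valid
(9,30,37): 9+30 > 37 → valid
(22,32,49): 22+32 > 49 → valid
5 of the 7 triples form a triangle.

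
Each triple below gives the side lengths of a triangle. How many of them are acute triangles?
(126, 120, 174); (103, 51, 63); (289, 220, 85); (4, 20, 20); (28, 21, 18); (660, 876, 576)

1

(126,120,174): 120²+126² = 30276 = 174² → right
(103,51,63): 51²+63² = 6570 < 10609 = 103² → obtuse
(289,220,85): 85²+220² = 55625 < 83521 = 289² → obtuse
(4,20,20): 4²+20² = 416 > 400 = 20² → acute
(28,21,18): 18²+21² = 765 < 784 = 28² → obtuse
(660,876,576): 576²+660² = 767376 = 876² → right
1 of the 6 is acute.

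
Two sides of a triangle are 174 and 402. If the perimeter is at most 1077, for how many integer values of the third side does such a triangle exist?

Triangle inequality: 228 < x < 576. Perimeter ≤ 1077 gives x ≤ 1077 − 174 − 402 = 501.
So 228 < x ≤ 501; integers 229 through 501: 273 values.

273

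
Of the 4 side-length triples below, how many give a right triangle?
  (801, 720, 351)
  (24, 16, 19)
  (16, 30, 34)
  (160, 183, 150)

(801,720,351): 351²+720² = 641601 = 801² → right
(24,16,19): 16²+19² = 617 > 576 = 24² → acute
(16,30,34): 16²+30² = 1156 = 34² → right
(160,183,150): 150²+160² = 48100 > 33489 = 183² → acute
2 of the 4 are right.

2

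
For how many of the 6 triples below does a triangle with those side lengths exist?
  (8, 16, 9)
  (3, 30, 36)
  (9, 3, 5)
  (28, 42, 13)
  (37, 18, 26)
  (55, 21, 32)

(8,9,16): 8+9 > 16 → valid
(3,30,36): 3+30 ≤ 36 → not valid
(3,5,9): 3+5 ≤ 9 → not valid
(13,28,42): 13+28 ≤ 42 → not valid
(18,26,37): 18+26 > 37 → valid
(21,32,55): 21+32 ≤ 55 → not valid
2 of the 6 triples form a triangle.

2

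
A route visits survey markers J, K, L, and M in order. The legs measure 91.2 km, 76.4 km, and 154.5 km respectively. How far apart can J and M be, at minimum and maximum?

The maximum is all hops collinear in one direction: 91.2 + 76.4 + 154.5 = 322.1.
The longest hop is 154.5; the others sum to 167.6. Since 154.5 ≤ 167.6, the path can fold back on itself completely, so the minimum distance is 0.

0 ≤ JM ≤ 322.1 km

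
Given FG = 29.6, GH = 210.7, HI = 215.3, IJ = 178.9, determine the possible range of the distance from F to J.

0 ≤ FJ ≤ 634.5

The maximum is all hops collinear in one direction: 29.6 + 210.7 + 215.3 + 178.9 = 634.5.
The longest hop is 215.3; the others sum to 419.2. Since 215.3 ≤ 419.2, the path can fold back on itself completely, so the minimum distance is 0.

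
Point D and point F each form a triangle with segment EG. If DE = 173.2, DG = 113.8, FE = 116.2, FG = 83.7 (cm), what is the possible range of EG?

From triangle DEG: |173.2 − 113.8| < EG < 173.2 + 113.8, i.e. 59.4 < EG < 287.0.
From triangle FEG: 32.5 < EG < 199.9.
Both must hold, so EG lies in the intersection.

59.4 < EG < 199.9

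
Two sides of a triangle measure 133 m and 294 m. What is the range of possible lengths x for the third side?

By the triangle inequality, x must be less than 133 + 294 = 427 and greater than |133 − 294| = 161.

161 < x < 427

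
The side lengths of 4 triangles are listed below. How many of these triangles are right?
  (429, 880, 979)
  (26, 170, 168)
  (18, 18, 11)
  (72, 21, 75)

(429,880,979): 429²+880² = 958441 = 979² → right
(26,170,168): 26²+168² = 28900 = 170² → right
(18,18,11): 11²+18² = 445 > 324 = 18² → acute
(72,21,75): 21²+72² = 5625 = 75² → right
3 of the 4 are right.

3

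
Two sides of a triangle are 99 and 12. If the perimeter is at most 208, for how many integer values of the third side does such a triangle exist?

10

Triangle inequality: 87 < x < 111. Perimeter ≤ 208 gives x ≤ 208 − 99 − 12 = 97.
So 87 < x ≤ 97; integers 88 through 97: 10 values.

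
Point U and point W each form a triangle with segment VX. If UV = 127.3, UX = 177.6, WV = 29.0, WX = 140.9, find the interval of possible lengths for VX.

111.9 < VX < 169.9

From triangle UVX: |127.3 − 177.6| < VX < 127.3 + 177.6, i.e. 50.3 < VX < 304.9.
From triangle WVX: 111.9 < VX < 169.9.
Both must hold, so VX lies in the intersection.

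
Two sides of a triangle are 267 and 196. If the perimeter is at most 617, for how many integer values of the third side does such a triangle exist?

Triangle inequality: 71 < x < 463. Perimeter ≤ 617 gives x ≤ 617 − 267 − 196 = 154.
So 71 < x ≤ 154; integers 72 through 154: 83 values.

83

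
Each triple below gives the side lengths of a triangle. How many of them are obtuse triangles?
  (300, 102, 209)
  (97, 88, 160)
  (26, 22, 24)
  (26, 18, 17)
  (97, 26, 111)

4

(300,102,209): 102²+209² = 54085 < 90000 = 300² → obtuse
(97,88,160): 88²+97² = 17153 < 25600 = 160² → obtuse
(26,22,24): 22²+24² = 1060 > 676 = 26² → acute
(26,18,17): 17²+18² = 613 < 676 = 26² → obtuse
(97,26,111): 26²+97² = 10085 < 12321 = 111² → obtuse
4 of the 5 are obtuse.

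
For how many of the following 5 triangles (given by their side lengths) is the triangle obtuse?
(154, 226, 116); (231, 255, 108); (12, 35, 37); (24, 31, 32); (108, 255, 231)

1

(154,226,116): 116²+154² = 37172 < 51076 = 226² → obtuse
(231,255,108): 108²+231² = 65025 = 255² → right
(12,35,37): 12²+35² = 1369 = 37² → right
(24,31,32): 24²+31² = 1537 > 1024 = 32² → acute
(108,255,231): 108²+231² = 65025 = 255² → right
1 of the 5 is obtuse.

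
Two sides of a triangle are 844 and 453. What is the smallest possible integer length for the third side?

The third side must be strictly greater than |844 − 453| = 391.
The smallest integer above 391 is 392.

392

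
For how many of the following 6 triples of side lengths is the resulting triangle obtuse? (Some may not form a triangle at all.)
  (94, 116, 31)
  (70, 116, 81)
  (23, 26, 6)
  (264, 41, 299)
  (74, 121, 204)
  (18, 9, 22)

5

(94,116,31): 31²+94² = 9797 < 13456 = 116² → obtuse
(70,116,81): 70²+81² = 11461 < 13456 = 116² → obtuse
(23,26,6): 6²+23² = 565 < 676 = 26² → obtuse
(264,41,299): 41²+264² = 71377 < 89401 = 299² → obtuse
(74,121,204): 74+121 ≤ 204, not a triangle
(18,9,22): 9²+18² = 405 < 484 = 22² → obtuse
5 of the 6 are obtuse.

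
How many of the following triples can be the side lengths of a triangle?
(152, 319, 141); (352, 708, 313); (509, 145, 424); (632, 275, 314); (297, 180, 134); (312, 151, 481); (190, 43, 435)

2

(141,152,319): 141+152 ≤ 319 → not valid
(313,352,708): 313+352 ≤ 708 → not valid
(145,424,509): 145+424 > 509 → valid
(275,314,632): 275+314 ≤ 632 → not valid
(134,180,297): 134+180 > 297 → valid
(151,312,481): 151+312 ≤ 481 → not valid
(43,190,435): 43+190 ≤ 435 → not valid
2 of the 7 triples form a triangle.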